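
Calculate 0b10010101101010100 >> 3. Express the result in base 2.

0b10010101101010

Right shift by 3: drop the 3 least-significant bits.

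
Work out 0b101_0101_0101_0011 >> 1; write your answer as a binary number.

Right shift by 1: drop the 1 least-significant bit.

0b10101010101001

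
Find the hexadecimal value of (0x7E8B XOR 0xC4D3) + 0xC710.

0x18168

First 0x7E8B XOR 0xC4D3 = 0xBA58.
Add column by column in base 16, right to left:
  8+0 = 8
  5+1 = 6
  A+7 = 1 carry 1
  B+C+1 = 8 carry 1
  final carry 1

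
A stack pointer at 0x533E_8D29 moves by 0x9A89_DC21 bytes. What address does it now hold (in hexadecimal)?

Add column by column in base 16, right to left:
  9+1 = A
  2+2 = 4
  D+C = 9 carry 1
  8+D+1 = 6 carry 1
  E+9+1 = 8 carry 1
  3+8+1 = C
  3+A = D
  5+9 = E

0xEDC8694A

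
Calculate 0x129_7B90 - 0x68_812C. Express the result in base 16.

Subtract column by column in base 16:
  0-C → 4 (borrow)
  9-2-1 → 6
  B-1 → A
  7-8 → F (borrow)
  9-8-1 → 0
  2-6 → C (borrow)
  1-0-1 → 0

0xC0FA64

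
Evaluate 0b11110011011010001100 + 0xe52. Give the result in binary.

0b11110100010011011110

0xe52 = 0b111001010010 in binary.
Add column by column in base 2, right to left:
  0+0 = 0
  0+1 = 1
  1+0 = 1
  1+0 = 1
  0+1 = 1
  0+0 = 0
  0+1 = 1
  1+0 = 1
  0+0 = 0
  1+1 = 0 carry 1
  1+1+1 = 1 carry 1
  0+1+1 = 0 carry 1
  1+0+1 = 0 carry 1
  1+0+1 = 0 carry 1
  0+0+1 = 1
  0+0 = 0
  1+0 = 1
  1+0 = 1
  1+0 = 1
  1+0 = 1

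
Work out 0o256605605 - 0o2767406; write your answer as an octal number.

Subtract column by column in base 8:
  5-6 → 7 (borrow)
  0-0-1 → 7 (borrow)
  6-4-1 → 1
  5-7 → 6 (borrow)
  0-6-1 → 1 (borrow)
  6-7-1 → 6 (borrow)
  6-2-1 → 3
  5-0 → 5
  2-0 → 2

0o253616177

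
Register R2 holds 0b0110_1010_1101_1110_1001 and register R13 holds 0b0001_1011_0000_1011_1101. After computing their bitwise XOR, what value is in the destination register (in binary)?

XOR bit by bit (1 where the bits differ):
  01101010110111101001
^ 00011011000010111101
= 01110001110101010100

0b01110001110101010100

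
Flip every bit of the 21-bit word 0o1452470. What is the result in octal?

0o6325307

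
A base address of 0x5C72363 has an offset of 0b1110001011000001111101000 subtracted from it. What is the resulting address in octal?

0x5C72363 = 0o561621543 in octal.
0b1110001011000001111101000 = 0o161301750 in octal.
Subtract column by column in base 8:
  3-0 → 3
  4-5 → 7 (borrow)
  5-7-1 → 5 (borrow)
  1-1-1 → 7 (borrow)
  2-0-1 → 1
  6-3 → 3
  1-1 → 0
  6-6 → 0
  5-1 → 4

0o400317573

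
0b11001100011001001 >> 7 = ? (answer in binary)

Right shift by 7: drop the 7 least-significant bits.

0b1100110001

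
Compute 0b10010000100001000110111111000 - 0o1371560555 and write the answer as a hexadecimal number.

0x629ac8b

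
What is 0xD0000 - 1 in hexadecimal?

The trailing 4 digits are 0, so subtracting 1 borrows through: they become F and the next digit up decrements.

0xCFFFF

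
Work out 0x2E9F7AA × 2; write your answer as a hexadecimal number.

0x5D3EF54

Multiply each base-16 digit by 2, carrying:
  A×2 = 20 → write 4 carry 1
  A×2+1 = 21 → write 5 carry 1
  7×2+1 = 15 → write F
  F×2 = 30 → write E carry 1
  9×2+1 = 19 → write 3 carry 1
  E×2+1 = 29 → write D carry 1
  2×2+1 = 5 → write 5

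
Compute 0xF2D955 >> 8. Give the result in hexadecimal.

Shifting right by 8 bits = 2 hex digits: drop the last 2.

0xF2D9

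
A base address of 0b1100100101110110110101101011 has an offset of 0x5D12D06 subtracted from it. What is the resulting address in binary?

0b110110001100100000001100101

0x5D12D06 = 0b101110100010010110100000110 in binary.
Subtract column by column in base 2:
  1-0 → 1
  1-1 → 0
  0-1 → 1 (borrow)
  1-0-1 → 0
  0-0 → 0
  1-0 → 1
  1-0 → 1
  0-0 → 0
  1-1 → 0
  0-0 → 0
  1-1 → 0
  1-1 → 0
  0-0 → 0
  1-1 → 0
  1-0 → 1
  0-0 → 0
  1-1 → 0
  1-0 → 1
  1-0 → 1
  0-0 → 0
  1-1 → 0
  0-0 → 0
  0-1 → 1 (borrow)
  1-1-1 → 1 (borrow)
  0-1-1 → 0 (borrow)
  0-0-1 → 1 (borrow)
  1-1-1 → 1 (borrow)
  1-0-1 → 0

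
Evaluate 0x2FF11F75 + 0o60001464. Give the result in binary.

0b110000101100010010001010101001

0x2FF11F75 = 0b101111111100010001111101110101 in binary.
0o60001464 = 0b110000000000001100110100 in binary.
Add column by column in base 2, right to left:
  1+0 = 1
  0+0 = 0
  1+1 = 0 carry 1
  0+0+1 = 1
  1+1 = 0 carry 1
  1+1+1 = 1 carry 1
  1+0+1 = 0 carry 1
  0+0+1 = 1
  1+1 = 0 carry 1
  1+1+1 = 1 carry 1
  1+0+1 = 0 carry 1
  1+0+1 = 0 carry 1
  1+0+1 = 0 carry 1
  0+0+1 = 1
  0+0 = 0
  0+0 = 0
  1+0 = 1
  0+0 = 0
  0+0 = 0
  0+0 = 0
  1+0 = 1
  1+0 = 1
  1+1 = 0 carry 1
  1+1+1 = 1 carry 1
  1+0+1 = 0 carry 1
  1+0+1 = 0 carry 1
  1+0+1 = 0 carry 1
  1+0+1 = 0 carry 1
  0+0+1 = 1
  1+0 = 1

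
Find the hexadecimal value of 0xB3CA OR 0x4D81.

OR each hex digit independently (no carries):
  B|4=F, 3|D=F, C|8=C, A|1=B

0xFFCB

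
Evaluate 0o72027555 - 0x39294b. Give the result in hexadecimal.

0o72027555 = 0xe82f6d in hexadecimal.
Subtract column by column in base 16:
  d-b → 2
  6-4 → 2
  f-9 → 6
  2-2 → 0
  8-9 → f (borrow)
  e-3-1 → a

0xaf0622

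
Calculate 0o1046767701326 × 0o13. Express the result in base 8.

0o13654646517462

Multiply each base-8 digit by 11, carrying:
  6×11 = 66 → write 2 carry 8
  2×11+8 = 30 → write 6 carry 3
  3×11+3 = 36 → write 4 carry 4
  1×11+4 = 15 → write 7 carry 1
  0×11+1 = 1 → write 1
  7×11 = 77 → write 5 carry 9
  7×11+9 = 86 → write 6 carry 10
  6×11+10 = 76 → write 4 carry 9
  7×11+9 = 86 → write 6 carry 10
  6×11+10 = 76 → write 4 carry 9
  4×11+9 = 53 → write 5 carry 6
  0×11+6 = 6 → write 6
  1×11 = 11 → write 3 carry 1
  remaining carry: 1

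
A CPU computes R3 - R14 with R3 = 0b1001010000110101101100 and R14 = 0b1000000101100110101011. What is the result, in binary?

Subtract column by column in base 2:
  0-1 → 1 (borrow)
  0-1-1 → 0 (borrow)
  1-0-1 → 0
  1-1 → 0
  0-0 → 0
  1-1 → 0
  1-0 → 1
  0-1 → 1 (borrow)
  1-1-1 → 1 (borrow)
  0-0-1 → 1 (borrow)
  1-0-1 → 0
  1-1 → 0
  0-1 → 1 (borrow)
  0-0-1 → 1 (borrow)
  0-1-1 → 0 (borrow)
  0-0-1 → 1 (borrow)
  1-0-1 → 0
  0-0 → 0
  1-0 → 1
  0-0 → 0
  0-0 → 0
  1-1 → 0

0b1001011001111000001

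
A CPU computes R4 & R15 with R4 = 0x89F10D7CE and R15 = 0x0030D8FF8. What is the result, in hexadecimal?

0x0030087C8

AND each hex digit independently (no carries):
  8&0=0, 9&0=0, F&3=3, 1&0=0, 0&D=0, D&8=8, 7&F=7, C&F=C, E&8=8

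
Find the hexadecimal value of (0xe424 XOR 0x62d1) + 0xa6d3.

First 0xe424 XOR 0x62d1 = 0x86f5.
Add column by column in base 16, right to left:
  5+3 = 8
  f+d = c carry 1
  6+6+1 = d
  8+a = 2 carry 1
  final carry 1

0x12dc8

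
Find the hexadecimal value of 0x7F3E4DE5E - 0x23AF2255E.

Subtract column by column in base 16:
  E-E → 0
  5-5 → 0
  E-5 → 9
  D-2 → B
  4-2 → 2
  E-F → F (borrow)
  3-A-1 → 8 (borrow)
  F-3-1 → B
  7-2 → 5

0x5B8F2B900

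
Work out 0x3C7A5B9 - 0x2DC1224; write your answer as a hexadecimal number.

Subtract column by column in base 16:
  9-4 → 5
  B-2 → 9
  5-2 → 3
  A-1 → 9
  7-C → B (borrow)
  C-D-1 → E (borrow)
  3-2-1 → 0

0xEB9395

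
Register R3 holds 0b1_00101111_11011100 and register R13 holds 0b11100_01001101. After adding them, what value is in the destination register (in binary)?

Add column by column in base 2, right to left:
  0+1 = 1
  0+0 = 0
  1+1 = 0 carry 1
  1+1+1 = 1 carry 1
  1+0+1 = 0 carry 1
  0+0+1 = 1
  1+1 = 0 carry 1
  1+0+1 = 0 carry 1
  1+0+1 = 0 carry 1
  1+0+1 = 0 carry 1
  1+1+1 = 1 carry 1
  1+1+1 = 1 carry 1
  0+1+1 = 0 carry 1
  1+0+1 = 0 carry 1
  0+0+1 = 1
  0+0 = 0
  1+0 = 1

0b10100110000101001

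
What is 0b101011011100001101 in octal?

0o533415

Group the bits in threes: 101 011 011 100 001 101 → 533415.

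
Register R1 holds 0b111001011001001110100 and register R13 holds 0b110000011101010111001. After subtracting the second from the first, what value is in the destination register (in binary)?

Subtract column by column in base 2:
  0-1 → 1 (borrow)
  0-0-1 → 1 (borrow)
  1-0-1 → 0
  0-1 → 1 (borrow)
  1-1-1 → 1 (borrow)
  1-1-1 → 1 (borrow)
  1-0-1 → 0
  0-1 → 1 (borrow)
  0-0-1 → 1 (borrow)
  1-1-1 → 1 (borrow)
  0-0-1 → 1 (borrow)
  0-1-1 → 0 (borrow)
  1-1-1 → 1 (borrow)
  1-1-1 → 1 (borrow)
  0-0-1 → 1 (borrow)
  1-0-1 → 0
  0-0 → 0
  0-0 → 0
  1-0 → 1
  1-1 → 0
  1-1 → 0

0b1000111011110111011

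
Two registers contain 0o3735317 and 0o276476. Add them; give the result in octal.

Add column by column in base 8, right to left:
  7+6 = 5 carry 1
  1+7+1 = 1 carry 1
  3+4+1 = 0 carry 1
  5+6+1 = 4 carry 1
  3+7+1 = 3 carry 1
  7+2+1 = 2 carry 1
  3+0+1 = 4

0o4234015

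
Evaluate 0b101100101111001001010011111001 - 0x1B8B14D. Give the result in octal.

0o5300761654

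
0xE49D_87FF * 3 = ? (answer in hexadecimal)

0x2ADD897FD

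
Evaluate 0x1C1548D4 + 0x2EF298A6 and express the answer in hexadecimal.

0x4B07E17A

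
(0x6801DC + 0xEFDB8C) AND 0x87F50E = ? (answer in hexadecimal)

Add column by column in base 16, right to left:
  C+C = 8 carry 1
  D+8+1 = 6 carry 1
  1+B+1 = D
  0+D = D
  8+F = 7 carry 1
  6+E+1 = 5 carry 1
  final carry 1
Sum = 0x157DD68; now AND with 0x87F50E:
  1&0=0, 5&8=0, 7&7=7, D&F=D, D&5=5, 6&0=0, 8&E=8

0x7D508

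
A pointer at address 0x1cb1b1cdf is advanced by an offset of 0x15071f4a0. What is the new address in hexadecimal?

Add column by column in base 16, right to left:
  f+0 = f
  d+a = 7 carry 1
  c+4+1 = 1 carry 1
  1+f+1 = 1 carry 1
  b+1+1 = d
  1+7 = 8
  b+0 = b
  c+5 = 1 carry 1
  1+1+1 = 3

0x31b8d117f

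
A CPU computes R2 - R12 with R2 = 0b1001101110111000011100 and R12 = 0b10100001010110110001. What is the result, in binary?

Subtract column by column in base 2:
  0-1 → 1 (borrow)
  0-0-1 → 1 (borrow)
  1-0-1 → 0
  1-0 → 1
  1-1 → 0
  0-1 → 1 (borrow)
  0-0-1 → 1 (borrow)
  0-1-1 → 0 (borrow)
  0-1-1 → 0 (borrow)
  1-0-1 → 0
  1-1 → 0
  1-0 → 1
  0-1 → 1 (borrow)
  1-0-1 → 0
  1-0 → 1
  1-0 → 1
  0-0 → 0
  1-1 → 0
  1-0 → 1
  0-1 → 1 (borrow)
  0-0-1 → 1 (borrow)
  1-0-1 → 0

0b111001101100001101011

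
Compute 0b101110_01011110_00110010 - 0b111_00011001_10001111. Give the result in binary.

0b1001110100010010100011

Subtract column by column in base 2:
  0-1 → 1 (borrow)
  1-1-1 → 1 (borrow)
  0-1-1 → 0 (borrow)
  0-1-1 → 0 (borrow)
  1-0-1 → 0
  1-0 → 1
  0-0 → 0
  0-1 → 1 (borrow)
  0-1-1 → 0 (borrow)
  1-0-1 → 0
  1-0 → 1
  1-1 → 0
  1-1 → 0
  0-0 → 0
  1-0 → 1
  0-0 → 0
  0-1 → 1 (borrow)
  1-1-1 → 1 (borrow)
  1-1-1 → 1 (borrow)
  1-0-1 → 0
  0-0 → 0
  1-0 → 1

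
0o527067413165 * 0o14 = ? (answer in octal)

Multiply each base-8 digit by 12, carrying:
  5×12 = 60 → write 4 carry 7
  6×12+7 = 79 → write 7 carry 9
  1×12+9 = 21 → write 5 carry 2
  3×12+2 = 38 → write 6 carry 4
  1×12+4 = 16 → write 0 carry 2
  4×12+2 = 50 → write 2 carry 6
  7×12+6 = 90 → write 2 carry 11
  6×12+11 = 83 → write 3 carry 10
  0×12+10 = 10 → write 2 carry 1
  7×12+1 = 85 → write 5 carry 10
  2×12+10 = 34 → write 2 carry 4
  5×12+4 = 64 → write 0 carry 8
  remaining carry: 10

0o10025232206574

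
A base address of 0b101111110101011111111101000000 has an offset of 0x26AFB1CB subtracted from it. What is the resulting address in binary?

0x26AFB1CB = 0b100110101011111011000111001011 in binary.
Subtract column by column in base 2:
  0-1 → 1 (borrow)
  0-1-1 → 0 (borrow)
  0-0-1 → 1 (borrow)
  0-1-1 → 0 (borrow)
  0-0-1 → 1 (borrow)
  0-0-1 → 1 (borrow)
  1-1-1 → 1 (borrow)
  0-1-1 → 0 (borrow)
  1-1-1 → 1 (borrow)
  1-0-1 → 0
  1-0 → 1
  1-0 → 1
  1-1 → 0
  1-1 → 0
  1-0 → 1
  1-1 → 0
  1-1 → 0
  0-1 → 1 (borrow)
  1-1-1 → 1 (borrow)
  0-1-1 → 0 (borrow)
  1-0-1 → 0
  0-1 → 1 (borrow)
  1-0-1 → 0
  1-1 → 0
  1-0 → 1
  1-1 → 0
  1-1 → 0
  1-0 → 1
  0-0 → 0
  1-1 → 0

0b1001001001100100110101110101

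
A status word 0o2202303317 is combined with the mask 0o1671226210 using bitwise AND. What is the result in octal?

0o0200202210

AND each oct digit independently (no carries):
  2&1=0, 2&6=2, 0&7=0, 2&1=0, 3&2=2, 0&2=0, 3&6=2, 3&2=2, 1&1=1, 7&0=0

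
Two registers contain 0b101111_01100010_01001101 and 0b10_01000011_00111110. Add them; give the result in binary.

0b1100011010010110001011

Add column by column in base 2, right to left:
  1+0 = 1
  0+1 = 1
  1+1 = 0 carry 1
  1+1+1 = 1 carry 1
  0+1+1 = 0 carry 1
  0+1+1 = 0 carry 1
  1+0+1 = 0 carry 1
  0+0+1 = 1
  0+1 = 1
  1+1 = 0 carry 1
  0+0+1 = 1
  0+0 = 0
  0+0 = 0
  1+0 = 1
  1+1 = 0 carry 1
  0+0+1 = 1
  1+0 = 1
  1+1 = 0 carry 1
  1+0+1 = 0 carry 1
  1+0+1 = 0 carry 1
  0+0+1 = 1
  1+0 = 1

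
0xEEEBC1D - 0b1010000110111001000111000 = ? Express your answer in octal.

0xEEEBC1D = 0o1673536035 in octal.
0b1010000110111001000111000 = 0o120671070 in octal.
Subtract column by column in base 8:
  5-0 → 5
  3-7 → 4 (borrow)
  0-0-1 → 7 (borrow)
  6-1-1 → 4
  3-7 → 4 (borrow)
  5-6-1 → 6 (borrow)
  3-0-1 → 2
  7-2 → 5
  6-1 → 5
  1-0 → 1

0o1552644745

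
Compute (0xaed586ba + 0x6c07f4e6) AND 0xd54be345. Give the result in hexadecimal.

0x10496300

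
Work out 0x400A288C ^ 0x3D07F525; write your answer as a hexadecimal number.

0x7D0DDDA9

XOR each hex digit independently (no carries):
  4^3=7, 0^D=D, 0^0=0, A^7=D, 2^F=D, 8^5=D, 8^2=A, C^5=9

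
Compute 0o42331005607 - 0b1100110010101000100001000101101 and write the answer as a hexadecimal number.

0xAD0FC95A

0o42331005607 = 0x113640B87 in hexadecimal.
0b1100110010101000100001000101101 = 0x6654422D in hexadecimal.
Subtract column by column in base 16:
  7-D → A (borrow)
  8-2-1 → 5
  B-2 → 9
  0-4 → C (borrow)
  4-4-1 → F (borrow)
  6-5-1 → 0
  3-6 → D (borrow)
  1-6-1 → A (borrow)
  1-0-1 → 0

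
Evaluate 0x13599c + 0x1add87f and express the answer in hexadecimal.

0x1c1321b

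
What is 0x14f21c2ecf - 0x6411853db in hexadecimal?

0xeb103daf4

Subtract column by column in base 16:
  f-b → 4
  c-d → f (borrow)
  e-3-1 → a
  2-5 → d (borrow)
  c-8-1 → 3
  1-1 → 0
  2-1 → 1
  f-4 → b
  4-6 → e (borrow)
  1-0-1 → 0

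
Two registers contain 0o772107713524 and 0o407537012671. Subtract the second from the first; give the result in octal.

Subtract column by column in base 8:
  4-1 → 3
  2-7 → 3 (borrow)
  5-6-1 → 6 (borrow)
  3-2-1 → 0
  1-1 → 0
  7-0 → 7
  7-7 → 0
  0-3 → 5 (borrow)
  1-5-1 → 3 (borrow)
  2-7-1 → 2 (borrow)
  7-0-1 → 6
  7-4 → 3

0o362350700633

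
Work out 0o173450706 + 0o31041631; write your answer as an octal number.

0o224512537

Add column by column in base 8, right to left:
  6+1 = 7
  0+3 = 3
  7+6 = 5 carry 1
  0+1+1 = 2
  5+4 = 1 carry 1
  4+0+1 = 5
  3+1 = 4
  7+3 = 2 carry 1
  1+0+1 = 2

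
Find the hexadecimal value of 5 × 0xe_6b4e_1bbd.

0x4818868ab1

Multiply each base-16 digit by 5, carrying:
  d×5 = 65 → write 1 carry 4
  b×5+4 = 59 → write b carry 3
  b×5+3 = 58 → write a carry 3
  1×5+3 = 8 → write 8
  e×5 = 70 → write 6 carry 4
  4×5+4 = 24 → write 8 carry 1
  b×5+1 = 56 → write 8 carry 3
  6×5+3 = 33 → write 1 carry 2
  e×5+2 = 72 → write 8 carry 4
  remaining carry: 4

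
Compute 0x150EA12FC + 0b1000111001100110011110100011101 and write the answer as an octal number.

0o63007250031

0x150EA12FC = 0o52072411374 in octal.
0b1000111001100110011110100011101 = 0o10714636435 in octal.
Add column by column in base 8, right to left:
  4+5 = 1 carry 1
  7+3+1 = 3 carry 1
  3+4+1 = 0 carry 1
  1+6+1 = 0 carry 1
  1+3+1 = 5
  4+6 = 2 carry 1
  2+4+1 = 7
  7+1 = 0 carry 1
  0+7+1 = 0 carry 1
  2+0+1 = 3
  5+1 = 6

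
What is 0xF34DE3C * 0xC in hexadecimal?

Multiply each base-16 digit by 12, carrying:
  C×12 = 144 → write 0 carry 9
  3×12+9 = 45 → write D carry 2
  E×12+2 = 170 → write A carry 10
  D×12+10 = 166 → write 6 carry 10
  4×12+10 = 58 → write A carry 3
  3×12+3 = 39 → write 7 carry 2
  F×12+2 = 182 → write 6 carry 11
  remaining carry: B

0xB67A6AD0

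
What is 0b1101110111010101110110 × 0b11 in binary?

0b101001100110000001100010

Multiply each base-2 digit by 3, carrying:
  0×3 = 0 → write 0
  1×3 = 3 → write 1 carry 1
  1×3+1 = 4 → write 0 carry 2
  0×3+2 = 2 → write 0 carry 1
  1×3+1 = 4 → write 0 carry 2
  1×3+2 = 5 → write 1 carry 2
  1×3+2 = 5 → write 1 carry 2
  0×3+2 = 2 → write 0 carry 1
  1×3+1 = 4 → write 0 carry 2
  0×3+2 = 2 → write 0 carry 1
  1×3+1 = 4 → write 0 carry 2
  0×3+2 = 2 → write 0 carry 1
  1×3+1 = 4 → write 0 carry 2
  1×3+2 = 5 → write 1 carry 2
  1×3+2 = 5 → write 1 carry 2
  0×3+2 = 2 → write 0 carry 1
  1×3+1 = 4 → write 0 carry 2
  1×3+2 = 5 → write 1 carry 2
  1×3+2 = 5 → write 1 carry 2
  0×3+2 = 2 → write 0 carry 1
  1×3+1 = 4 → write 0 carry 2
  1×3+2 = 5 → write 1 carry 2
  remaining carry: 10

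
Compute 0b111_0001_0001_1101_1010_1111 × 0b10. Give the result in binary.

0b111000100011101101011110

Multiply each base-2 digit by 2, carrying:
  1×2 = 2 → write 0 carry 1
  1×2+1 = 3 → write 1 carry 1
  1×2+1 = 3 → write 1 carry 1
  1×2+1 = 3 → write 1 carry 1
  0×2+1 = 1 → write 1
  1×2 = 2 → write 0 carry 1
  0×2+1 = 1 → write 1
  1×2 = 2 → write 0 carry 1
  1×2+1 = 3 → write 1 carry 1
  0×2+1 = 1 → write 1
  1×2 = 2 → write 0 carry 1
  1×2+1 = 3 → write 1 carry 1
  1×2+1 = 3 → write 1 carry 1
  0×2+1 = 1 → write 1
  0×2 = 0 → write 0
  0×2 = 0 → write 0
  1×2 = 2 → write 0 carry 1
  0×2+1 = 1 → write 1
  0×2 = 0 → write 0
  0×2 = 0 → write 0
  1×2 = 2 → write 0 carry 1
  1×2+1 = 3 → write 1 carry 1
  1×2+1 = 3 → write 1 carry 1
  remaining carry: 1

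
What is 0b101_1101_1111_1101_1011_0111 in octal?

Group the bits in threes: 010 111 011 111 110 110 110 111 → 27376667.

0o27376667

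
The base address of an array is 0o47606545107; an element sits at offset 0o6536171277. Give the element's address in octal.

0o56344736406

Add column by column in base 8, right to left:
  7+7 = 6 carry 1
  0+7+1 = 0 carry 1
  1+2+1 = 4
  5+1 = 6
  4+7 = 3 carry 1
  5+1+1 = 7
  6+6 = 4 carry 1
  0+3+1 = 4
  6+5 = 3 carry 1
  7+6+1 = 6 carry 1
  4+0+1 = 5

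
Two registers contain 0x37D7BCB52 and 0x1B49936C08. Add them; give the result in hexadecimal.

0x1EC70F375A

Add column by column in base 16, right to left:
  2+8 = A
  5+0 = 5
  B+C = 7 carry 1
  C+6+1 = 3 carry 1
  B+3+1 = F
  7+9 = 0 carry 1
  D+9+1 = 7 carry 1
  7+4+1 = C
  3+B = E
  0+1 = 1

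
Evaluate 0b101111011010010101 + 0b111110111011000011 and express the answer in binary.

Add column by column in base 2, right to left:
  1+1 = 0 carry 1
  0+1+1 = 0 carry 1
  1+0+1 = 0 carry 1
  0+0+1 = 1
  1+0 = 1
  0+0 = 0
  0+1 = 1
  1+1 = 0 carry 1
  0+0+1 = 1
  1+1 = 0 carry 1
  1+1+1 = 1 carry 1
  0+1+1 = 0 carry 1
  1+0+1 = 0 carry 1
  1+1+1 = 1 carry 1
  1+1+1 = 1 carry 1
  1+1+1 = 1 carry 1
  0+1+1 = 0 carry 1
  1+1+1 = 1 carry 1
  final carry 1

0b1101110010101011000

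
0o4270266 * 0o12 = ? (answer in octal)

0o53463434

Multiply each base-8 digit by 10, carrying:
  6×10 = 60 → write 4 carry 7
  6×10+7 = 67 → write 3 carry 8
  2×10+8 = 28 → write 4 carry 3
  0×10+3 = 3 → write 3
  7×10 = 70 → write 6 carry 8
  2×10+8 = 28 → write 4 carry 3
  4×10+3 = 43 → write 3 carry 5
  remaining carry: 5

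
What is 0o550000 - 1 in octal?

0o547777

The trailing 4 digits are 0, so subtracting 1 borrows through: they become 7 and the next digit up decrements.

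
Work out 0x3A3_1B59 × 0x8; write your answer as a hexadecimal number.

0x1D18DAC8

Multiply each base-16 digit by 8, carrying:
  9×8 = 72 → write 8 carry 4
  5×8+4 = 44 → write C carry 2
  B×8+2 = 90 → write A carry 5
  1×8+5 = 13 → write D
  3×8 = 24 → write 8 carry 1
  A×8+1 = 81 → write 1 carry 5
  3×8+5 = 29 → write D carry 1
  remaining carry: 1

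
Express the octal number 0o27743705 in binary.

0b10111111100011111000101

Each octal digit is 3 bits: 2=010 7=111 7=111 4=100 3=011 7=111 0=000 5=101.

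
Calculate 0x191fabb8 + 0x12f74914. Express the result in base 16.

0x2c16f4cc

Add column by column in base 16, right to left:
  8+4 = c
  b+1 = c
  b+9 = 4 carry 1
  a+4+1 = f
  f+7 = 6 carry 1
  1+f+1 = 1 carry 1
  9+2+1 = c
  1+1 = 2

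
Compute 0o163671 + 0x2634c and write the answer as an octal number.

0x2634c = 0o461514 in octal.
Add column by column in base 8, right to left:
  1+4 = 5
  7+1 = 0 carry 1
  6+5+1 = 4 carry 1
  3+1+1 = 5
  6+6 = 4 carry 1
  1+4+1 = 6

0o645405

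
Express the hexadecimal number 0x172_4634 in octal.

0o134443064

Expand each hex digit to 4 bits: 1=0001 7=0111 2=0010 4=0100 6=0110 3=0011 4=0100.
Group the bits in threes: 001 011 100 100 100 011 000 110 100 → 134443064.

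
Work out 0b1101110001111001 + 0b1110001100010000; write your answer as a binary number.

Add column by column in base 2, right to left:
  1+0 = 1
  0+0 = 0
  0+0 = 0
  1+0 = 1
  1+1 = 0 carry 1
  1+0+1 = 0 carry 1
  1+0+1 = 0 carry 1
  0+0+1 = 1
  0+1 = 1
  0+1 = 1
  1+0 = 1
  1+0 = 1
  1+0 = 1
  0+1 = 1
  1+1 = 0 carry 1
  1+1+1 = 1 carry 1
  final carry 1

0b11011111110001001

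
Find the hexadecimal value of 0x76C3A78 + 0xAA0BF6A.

0x120CF9E2

Add column by column in base 16, right to left:
  8+A = 2 carry 1
  7+6+1 = E
  A+F = 9 carry 1
  3+B+1 = F
  C+0 = C
  6+A = 0 carry 1
  7+A+1 = 2 carry 1
  final carry 1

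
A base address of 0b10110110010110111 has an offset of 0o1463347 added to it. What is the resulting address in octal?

0b10110110010110111 = 0o266267 in octal.
Add column by column in base 8, right to left:
  7+7 = 6 carry 1
  6+4+1 = 3 carry 1
  2+3+1 = 6
  6+3 = 1 carry 1
  6+6+1 = 5 carry 1
  2+4+1 = 7
  0+1 = 1

0o1751636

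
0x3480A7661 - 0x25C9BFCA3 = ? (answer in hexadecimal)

Subtract column by column in base 16:
  1-3 → E (borrow)
  6-A-1 → B (borrow)
  6-C-1 → 9 (borrow)
  7-F-1 → 7 (borrow)
  A-B-1 → E (borrow)
  0-9-1 → 6 (borrow)
  8-C-1 → B (borrow)
  4-5-1 → E (borrow)
  3-2-1 → 0

0xEB6E79BE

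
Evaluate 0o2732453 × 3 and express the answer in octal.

Multiply each base-8 digit by 3, carrying:
  3×3 = 9 → write 1 carry 1
  5×3+1 = 16 → write 0 carry 2
  4×3+2 = 14 → write 6 carry 1
  2×3+1 = 7 → write 7
  3×3 = 9 → write 1 carry 1
  7×3+1 = 22 → write 6 carry 2
  2×3+2 = 8 → write 0 carry 1
  remaining carry: 1

0o10617601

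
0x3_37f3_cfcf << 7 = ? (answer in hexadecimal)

0x19bf9e7e780

7 bits is not a whole number of base-16 digits; in binary: 1100110111111100111100111111001111 << 7 = 11001101111111001111001111110011110000000.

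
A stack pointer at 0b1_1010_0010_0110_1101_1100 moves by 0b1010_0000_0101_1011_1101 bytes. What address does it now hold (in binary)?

0b1001000010110010011001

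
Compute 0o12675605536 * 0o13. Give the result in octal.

0o167447276412

Multiply each base-8 digit by 11, carrying:
  6×11 = 66 → write 2 carry 8
  3×11+8 = 41 → write 1 carry 5
  5×11+5 = 60 → write 4 carry 7
  5×11+7 = 62 → write 6 carry 7
  0×11+7 = 7 → write 7
  6×11 = 66 → write 2 carry 8
  5×11+8 = 63 → write 7 carry 7
  7×11+7 = 84 → write 4 carry 10
  6×11+10 = 76 → write 4 carry 9
  2×11+9 = 31 → write 7 carry 3
  1×11+3 = 14 → write 6 carry 1
  remaining carry: 1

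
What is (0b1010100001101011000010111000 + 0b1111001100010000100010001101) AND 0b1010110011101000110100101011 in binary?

0b1000100001101000100100000001

Add column by column in base 2, right to left:
  0+1 = 1
  0+0 = 0
  0+1 = 1
  1+1 = 0 carry 1
  1+0+1 = 0 carry 1
  1+0+1 = 0 carry 1
  0+0+1 = 1
  1+1 = 0 carry 1
  0+0+1 = 1
  0+0 = 0
  0+0 = 0
  0+1 = 1
  1+0 = 1
  1+0 = 1
  0+0 = 0
  1+0 = 1
  0+1 = 1
  1+0 = 1
  1+0 = 1
  0+0 = 0
  0+1 = 1
  0+1 = 1
  0+0 = 0
  1+0 = 1
  0+1 = 1
  1+1 = 0 carry 1
  0+1+1 = 0 carry 1
  1+1+1 = 1 carry 1
  final carry 1
Sum = 0b11001101101111011100101000101; now AND with 0b1010110011101000110100101011:
  11001101101111011100101000101
& 01010110011101000110100101011
= 01000100001101000100100000001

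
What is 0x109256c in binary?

0b1000010010010010101101100

Expand each hex digit to 4 bits: 1=0001 0=0000 9=1001 2=0010 5=0101 6=0110 c=1100.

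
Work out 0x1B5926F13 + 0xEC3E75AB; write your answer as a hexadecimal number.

0x2A1D0E4BE

Add column by column in base 16, right to left:
  3+B = E
  1+A = B
  F+5 = 4 carry 1
  6+7+1 = E
  2+E = 0 carry 1
  9+3+1 = D
  5+C = 1 carry 1
  B+E+1 = A carry 1
  1+0+1 = 2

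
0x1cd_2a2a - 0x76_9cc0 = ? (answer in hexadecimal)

0x1568d6a

Subtract column by column in base 16:
  a-0 → a
  2-c → 6 (borrow)
  a-c-1 → d (borrow)
  2-9-1 → 8 (borrow)
  d-6-1 → 6
  c-7 → 5
  1-0 → 1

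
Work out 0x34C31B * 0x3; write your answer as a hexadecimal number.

0x9E4951

Multiply each base-16 digit by 3, carrying:
  B×3 = 33 → write 1 carry 2
  1×3+2 = 5 → write 5
  3×3 = 9 → write 9
  C×3 = 36 → write 4 carry 2
  4×3+2 = 14 → write E
  3×3 = 9 → write 9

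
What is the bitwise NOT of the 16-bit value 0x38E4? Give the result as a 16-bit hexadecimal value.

0xC71B

Each hex digit d becomes F−d:
  3→C, 8→7, E→1, 4→B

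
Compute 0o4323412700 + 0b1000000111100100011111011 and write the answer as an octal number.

0o4424357273

0b1000000111100100011111011 = 0o100744373 in octal.
Add column by column in base 8, right to left:
  0+3 = 3
  0+7 = 7
  7+3 = 2 carry 1
  2+4+1 = 7
  1+4 = 5
  4+7 = 3 carry 1
  3+0+1 = 4
  2+0 = 2
  3+1 = 4
  4+0 = 4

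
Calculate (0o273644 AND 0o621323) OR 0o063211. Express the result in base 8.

0o263211

0o273644 AND 0o621323 = 0o221200.
Then OR with 0o063211.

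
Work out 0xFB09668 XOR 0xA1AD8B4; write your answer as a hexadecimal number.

0x5AA4EDC

XOR each hex digit independently (no carries):
  F^A=5, B^1=A, 0^A=A, 9^D=4, 6^8=E, 6^B=D, 8^4=C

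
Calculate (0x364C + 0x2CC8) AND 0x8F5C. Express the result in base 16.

0x314

Add column by column in base 16, right to left:
  C+8 = 4 carry 1
  4+C+1 = 1 carry 1
  6+C+1 = 3 carry 1
  3+2+1 = 6
Sum = 0x6314; now AND with 0x8F5C:
  6&8=0, 3&F=3, 1&5=1, 4&C=4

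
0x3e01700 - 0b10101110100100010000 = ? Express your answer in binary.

0x3e01700 = 0b11111000000001011100000000 in binary.
Subtract column by column in base 2:
  0-0 → 0
  0-0 → 0
  0-0 → 0
  0-0 → 0
  0-1 → 1 (borrow)
  0-0-1 → 1 (borrow)
  0-0-1 → 1 (borrow)
  0-0-1 → 1 (borrow)
  1-1-1 → 1 (borrow)
  1-0-1 → 0
  1-0 → 1
  0-1 → 1 (borrow)
  1-0-1 → 0
  0-1 → 1 (borrow)
  0-1-1 → 0 (borrow)
  0-1-1 → 0 (borrow)
  0-0-1 → 1 (borrow)
  0-1-1 → 0 (borrow)
  0-0-1 → 1 (borrow)
  0-1-1 → 0 (borrow)
  0-0-1 → 1 (borrow)
  1-0-1 → 0
  1-0 → 1
  1-0 → 1
  1-0 → 1
  1-0 → 1

0b11110101010010110111110000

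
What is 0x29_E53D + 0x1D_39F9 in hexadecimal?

Add column by column in base 16, right to left:
  D+9 = 6 carry 1
  3+F+1 = 3 carry 1
  5+9+1 = F
  E+3 = 1 carry 1
  9+D+1 = 7 carry 1
  2+1+1 = 4

0x471F36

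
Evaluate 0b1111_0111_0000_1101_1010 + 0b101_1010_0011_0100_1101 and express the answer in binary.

0b101010001010000100111

Add column by column in base 2, right to left:
  0+1 = 1
  1+0 = 1
  0+1 = 1
  1+1 = 0 carry 1
  1+0+1 = 0 carry 1
  0+0+1 = 1
  1+1 = 0 carry 1
  1+0+1 = 0 carry 1
  0+1+1 = 0 carry 1
  0+1+1 = 0 carry 1
  0+0+1 = 1
  0+0 = 0
  1+0 = 1
  1+1 = 0 carry 1
  1+0+1 = 0 carry 1
  0+1+1 = 0 carry 1
  1+1+1 = 1 carry 1
  1+0+1 = 0 carry 1
  1+1+1 = 1 carry 1
  1+0+1 = 0 carry 1
  final carry 1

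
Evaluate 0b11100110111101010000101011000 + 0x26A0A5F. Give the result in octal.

0b11100110111101010000101011000 = 0o3467520530 in octal.
0x26A0A5F = 0o232405137 in octal.
Add column by column in base 8, right to left:
  0+7 = 7
  3+3 = 6
  5+1 = 6
  0+5 = 5
  2+0 = 2
  5+4 = 1 carry 1
  7+2+1 = 2 carry 1
  6+3+1 = 2 carry 1
  4+2+1 = 7
  3+0 = 3

0o3722125667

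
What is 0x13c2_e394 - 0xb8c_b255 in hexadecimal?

Subtract column by column in base 16:
  4-5 → f (borrow)
  9-5-1 → 3
  3-2 → 1
  e-b → 3
  2-c → 6 (borrow)
  c-8-1 → 3
  3-b → 8 (borrow)
  1-0-1 → 0

0x836313f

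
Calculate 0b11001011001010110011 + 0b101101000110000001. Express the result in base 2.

0b11111000010000110100

Add column by column in base 2, right to left:
  1+1 = 0 carry 1
  1+0+1 = 0 carry 1
  0+0+1 = 1
  0+0 = 0
  1+0 = 1
  1+0 = 1
  0+0 = 0
  1+1 = 0 carry 1
  0+1+1 = 0 carry 1
  1+0+1 = 0 carry 1
  0+0+1 = 1
  0+0 = 0
  1+1 = 0 carry 1
  1+0+1 = 0 carry 1
  0+1+1 = 0 carry 1
  1+1+1 = 1 carry 1
  0+0+1 = 1
  0+1 = 1
  1+0 = 1
  1+0 = 1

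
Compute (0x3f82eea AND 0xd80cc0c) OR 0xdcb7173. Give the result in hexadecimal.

0x3f82eea AND 0xd80cc0c = 0x1800c08.
Then OR with 0xdcb7173.

0xdcb7d7b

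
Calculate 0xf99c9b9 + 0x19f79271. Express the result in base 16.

0x29915c2a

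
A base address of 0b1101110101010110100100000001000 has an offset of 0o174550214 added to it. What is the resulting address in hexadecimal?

0x709E1894

0b1101110101010110100100000001000 = 0x6EAB4808 in hexadecimal.
0o174550214 = 0x1F2D08C in hexadecimal.
Add column by column in base 16, right to left:
  8+C = 4 carry 1
  0+8+1 = 9
  8+0 = 8
  4+D = 1 carry 1
  B+2+1 = E
  A+F = 9 carry 1
  E+1+1 = 0 carry 1
  6+0+1 = 7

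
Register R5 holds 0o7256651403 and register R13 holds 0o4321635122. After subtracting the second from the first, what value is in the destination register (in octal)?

Subtract column by column in base 8:
  3-2 → 1
  0-2 → 6 (borrow)
  4-1-1 → 2
  1-5 → 4 (borrow)
  5-3-1 → 1
  6-6 → 0
  6-1 → 5
  5-2 → 3
  2-3 → 7 (borrow)
  7-4-1 → 2

0o2735014261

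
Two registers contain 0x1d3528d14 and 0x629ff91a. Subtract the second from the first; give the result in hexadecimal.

0x170b293fa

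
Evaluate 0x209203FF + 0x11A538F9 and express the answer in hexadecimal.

0x32373CF8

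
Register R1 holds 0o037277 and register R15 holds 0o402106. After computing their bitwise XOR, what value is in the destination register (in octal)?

0o435371

XOR each oct digit independently (no carries):
  0^4=4, 3^0=3, 7^2=5, 2^1=3, 7^0=7, 7^6=1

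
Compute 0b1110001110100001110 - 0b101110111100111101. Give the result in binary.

0b1000010110111010001

Subtract column by column in base 2:
  0-1 → 1 (borrow)
  1-0-1 → 0
  1-1 → 0
  1-1 → 0
  0-1 → 1 (borrow)
  0-1-1 → 0 (borrow)
  0-0-1 → 1 (borrow)
  0-0-1 → 1 (borrow)
  1-1-1 → 1 (borrow)
  0-1-1 → 0 (borrow)
  1-1-1 → 1 (borrow)
  1-1-1 → 1 (borrow)
  1-0-1 → 0
  0-1 → 1 (borrow)
  0-1-1 → 0 (borrow)
  0-1-1 → 0 (borrow)
  1-0-1 → 0
  1-1 → 0
  1-0 → 1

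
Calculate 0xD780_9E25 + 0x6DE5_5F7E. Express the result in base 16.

0x14565FDA3

Add column by column in base 16, right to left:
  5+E = 3 carry 1
  2+7+1 = A
  E+F = D carry 1
  9+5+1 = F
  0+5 = 5
  8+E = 6 carry 1
  7+D+1 = 5 carry 1
  D+6+1 = 4 carry 1
  final carry 1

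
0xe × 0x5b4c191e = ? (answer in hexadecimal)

Multiply each base-16 digit by 14, carrying:
  e×14 = 196 → write 4 carry 12
  1×14+12 = 26 → write a carry 1
  9×14+1 = 127 → write f carry 7
  1×14+7 = 21 → write 5 carry 1
  c×14+1 = 169 → write 9 carry 10
  4×14+10 = 66 → write 2 carry 4
  b×14+4 = 158 → write e carry 9
  5×14+9 = 79 → write f carry 4
  remaining carry: 4

0x4fe295fa4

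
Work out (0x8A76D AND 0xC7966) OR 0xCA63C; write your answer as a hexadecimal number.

0x8A76D AND 0xC7966 = 0x82164.
Then OR with 0xCA63C.

0xCA77C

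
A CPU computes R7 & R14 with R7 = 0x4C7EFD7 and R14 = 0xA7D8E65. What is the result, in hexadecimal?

0x0458E45

AND each hex digit independently (no carries):
  4&A=0, C&7=4, 7&D=5, E&8=8, F&E=E, D&6=4, 7&5=5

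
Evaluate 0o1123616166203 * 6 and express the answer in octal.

0o6766525305422

Multiply each base-8 digit by 6, carrying:
  3×6 = 18 → write 2 carry 2
  0×6+2 = 2 → write 2
  2×6 = 12 → write 4 carry 1
  6×6+1 = 37 → write 5 carry 4
  6×6+4 = 40 → write 0 carry 5
  1×6+5 = 11 → write 3 carry 1
  6×6+1 = 37 → write 5 carry 4
  1×6+4 = 10 → write 2 carry 1
  6×6+1 = 37 → write 5 carry 4
  3×6+4 = 22 → write 6 carry 2
  2×6+2 = 14 → write 6 carry 1
  1×6+1 = 7 → write 7
  1×6 = 6 → write 6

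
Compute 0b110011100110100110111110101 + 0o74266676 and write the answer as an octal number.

0o731135663

0b110011100110100110111110101 = 0o634646765 in octal.
Add column by column in base 8, right to left:
  5+6 = 3 carry 1
  6+7+1 = 6 carry 1
  7+6+1 = 6 carry 1
  6+6+1 = 5 carry 1
  4+6+1 = 3 carry 1
  6+2+1 = 1 carry 1
  4+4+1 = 1 carry 1
  3+7+1 = 3 carry 1
  6+0+1 = 7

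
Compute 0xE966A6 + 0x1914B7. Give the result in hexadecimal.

0x1027B5D

Add column by column in base 16, right to left:
  6+7 = D
  A+B = 5 carry 1
  6+4+1 = B
  6+1 = 7
  9+9 = 2 carry 1
  E+1+1 = 0 carry 1
  final carry 1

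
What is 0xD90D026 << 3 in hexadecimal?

3 bits is not a whole number of base-16 digits; in binary: 1101100100001101000000100110 << 3 = 1101100100001101000000100110000.

0x6C868130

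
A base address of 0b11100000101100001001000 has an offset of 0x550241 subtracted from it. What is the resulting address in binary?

0b110110101011000000111

0x550241 = 0b10101010000001001000001 in binary.
Subtract column by column in base 2:
  0-1 → 1 (borrow)
  0-0-1 → 1 (borrow)
  0-0-1 → 1 (borrow)
  1-0-1 → 0
  0-0 → 0
  0-0 → 0
  1-1 → 0
  0-0 → 0
  0-0 → 0
  0-1 → 1 (borrow)
  0-0-1 → 1 (borrow)
  1-0-1 → 0
  1-0 → 1
  0-0 → 0
  1-0 → 1
  0-0 → 0
  0-1 → 1 (borrow)
  0-0-1 → 1 (borrow)
  0-1-1 → 0 (borrow)
  0-0-1 → 1 (borrow)
  1-1-1 → 1 (borrow)
  1-0-1 → 0
  1-1 → 0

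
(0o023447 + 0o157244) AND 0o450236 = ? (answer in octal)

0o212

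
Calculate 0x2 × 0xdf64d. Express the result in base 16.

0x1bec9a

Multiply each base-16 digit by 2, carrying:
  d×2 = 26 → write a carry 1
  4×2+1 = 9 → write 9
  6×2 = 12 → write c
  f×2 = 30 → write e carry 1
  d×2+1 = 27 → write b carry 1
  remaining carry: 1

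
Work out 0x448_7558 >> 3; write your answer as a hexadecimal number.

3 bits is not a whole number of base-16 digits; in binary: 100010010000111010101011000 >> 3 = 100010010000111010101011.

0x890EAB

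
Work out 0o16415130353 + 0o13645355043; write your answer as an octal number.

0o32262505416

Add column by column in base 8, right to left:
  3+3 = 6
  5+4 = 1 carry 1
  3+0+1 = 4
  0+5 = 5
  3+5 = 0 carry 1
  1+3+1 = 5
  5+5 = 2 carry 1
  1+4+1 = 6
  4+6 = 2 carry 1
  6+3+1 = 2 carry 1
  1+1+1 = 3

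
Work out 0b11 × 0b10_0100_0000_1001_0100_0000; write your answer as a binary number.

Multiply each base-2 digit by 3, carrying:
  0×3 = 0 → write 0
  0×3 = 0 → write 0
  0×3 = 0 → write 0
  0×3 = 0 → write 0
  0×3 = 0 → write 0
  0×3 = 0 → write 0
  1×3 = 3 → write 1 carry 1
  0×3+1 = 1 → write 1
  1×3 = 3 → write 1 carry 1
  0×3+1 = 1 → write 1
  0×3 = 0 → write 0
  1×3 = 3 → write 1 carry 1
  0×3+1 = 1 → write 1
  0×3 = 0 → write 0
  0×3 = 0 → write 0
  0×3 = 0 → write 0
  0×3 = 0 → write 0
  0×3 = 0 → write 0
  1×3 = 3 → write 1 carry 1
  0×3+1 = 1 → write 1
  0×3 = 0 → write 0
  1×3 = 3 → write 1 carry 1
  remaining carry: 1

0b11011000001101111000000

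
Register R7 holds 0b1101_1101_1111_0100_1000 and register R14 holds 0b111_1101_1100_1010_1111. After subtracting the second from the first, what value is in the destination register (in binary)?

0b1100000001010011001

Subtract column by column in base 2:
  0-1 → 1 (borrow)
  0-1-1 → 0 (borrow)
  0-1-1 → 0 (borrow)
  1-1-1 → 1 (borrow)
  0-0-1 → 1 (borrow)
  0-1-1 → 0 (borrow)
  1-0-1 → 0
  0-1 → 1 (borrow)
  1-0-1 → 0
  1-0 → 1
  1-1 → 0
  1-1 → 0
  1-1 → 0
  0-0 → 0
  1-1 → 0
  1-1 → 0
  1-1 → 0
  0-1 → 1 (borrow)
  1-1-1 → 1 (borrow)
  1-0-1 → 0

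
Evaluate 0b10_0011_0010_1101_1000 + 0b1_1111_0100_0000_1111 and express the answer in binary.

Add column by column in base 2, right to left:
  0+1 = 1
  0+1 = 1
  0+1 = 1
  1+1 = 0 carry 1
  1+0+1 = 0 carry 1
  0+0+1 = 1
  1+0 = 1
  1+0 = 1
  0+0 = 0
  1+0 = 1
  0+1 = 1
  0+0 = 0
  1+1 = 0 carry 1
  1+1+1 = 1 carry 1
  0+1+1 = 0 carry 1
  0+1+1 = 0 carry 1
  0+1+1 = 0 carry 1
  1+0+1 = 0 carry 1
  final carry 1

0b1000010011011100111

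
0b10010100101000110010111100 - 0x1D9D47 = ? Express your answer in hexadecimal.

0b10010100101000110010111100 = 0x2528CBC in hexadecimal.
Subtract column by column in base 16:
  C-7 → 5
  B-4 → 7
  C-D → F (borrow)
  8-9-1 → E (borrow)
  2-D-1 → 4 (borrow)
  5-1-1 → 3
  2-0 → 2

0x234EF75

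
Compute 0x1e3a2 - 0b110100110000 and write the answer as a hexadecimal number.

0x1d672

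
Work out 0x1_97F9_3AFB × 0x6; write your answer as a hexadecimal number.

0x98FD761E2

Multiply each base-16 digit by 6, carrying:
  B×6 = 66 → write 2 carry 4
  F×6+4 = 94 → write E carry 5
  A×6+5 = 65 → write 1 carry 4
  3×6+4 = 22 → write 6 carry 1
  9×6+1 = 55 → write 7 carry 3
  F×6+3 = 93 → write D carry 5
  7×6+5 = 47 → write F carry 2
  9×6+2 = 56 → write 8 carry 3
  1×6+3 = 9 → write 9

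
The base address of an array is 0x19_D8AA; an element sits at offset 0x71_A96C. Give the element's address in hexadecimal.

0x8B8216

Add column by column in base 16, right to left:
  A+C = 6 carry 1
  A+6+1 = 1 carry 1
  8+9+1 = 2 carry 1
  D+A+1 = 8 carry 1
  9+1+1 = B
  1+7 = 8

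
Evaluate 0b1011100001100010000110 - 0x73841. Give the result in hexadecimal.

0x26E045

0b1011100001100010000110 = 0x2E1886 in hexadecimal.
Subtract column by column in base 16:
  6-1 → 5
  8-4 → 4
  8-8 → 0
  1-3 → E (borrow)
  E-7-1 → 6
  2-0 → 2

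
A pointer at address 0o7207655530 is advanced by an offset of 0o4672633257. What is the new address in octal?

0o14102511007

Add column by column in base 8, right to left:
  0+7 = 7
  3+5 = 0 carry 1
  5+2+1 = 0 carry 1
  5+3+1 = 1 carry 1
  5+3+1 = 1 carry 1
  6+6+1 = 5 carry 1
  7+2+1 = 2 carry 1
  0+7+1 = 0 carry 1
  2+6+1 = 1 carry 1
  7+4+1 = 4 carry 1
  final carry 1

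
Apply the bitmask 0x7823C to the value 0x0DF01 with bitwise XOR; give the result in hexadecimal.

0x75D3D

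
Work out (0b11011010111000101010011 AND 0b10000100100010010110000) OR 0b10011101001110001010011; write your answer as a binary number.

0b10011101101110001010011

0b11011010111000101010011 AND 0b10000100100010010110000 = 0b10000000100000000010000.
Then OR with 0b10011101001110001010011.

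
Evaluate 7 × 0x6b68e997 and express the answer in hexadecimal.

0x2efde6321

Multiply each base-16 digit by 7, carrying:
  7×7 = 49 → write 1 carry 3
  9×7+3 = 66 → write 2 carry 4
  9×7+4 = 67 → write 3 carry 4
  e×7+4 = 102 → write 6 carry 6
  8×7+6 = 62 → write e carry 3
  6×7+3 = 45 → write d carry 2
  b×7+2 = 79 → write f carry 4
  6×7+4 = 46 → write e carry 2
  remaining carry: 2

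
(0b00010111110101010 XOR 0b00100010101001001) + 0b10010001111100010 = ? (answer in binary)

First 0b00010111110101010 XOR 0b00100010101001001 = 0b00110101011100011.
Add column by column in base 2, right to left:
  1+0 = 1
  1+1 = 0 carry 1
  0+0+1 = 1
  0+0 = 0
  0+0 = 0
  1+1 = 0 carry 1
  1+1+1 = 1 carry 1
  1+1+1 = 1 carry 1
  0+1+1 = 0 carry 1
  1+1+1 = 1 carry 1
  0+0+1 = 1
  1+0 = 1
  0+0 = 0
  1+1 = 0 carry 1
  1+0+1 = 0 carry 1
  0+0+1 = 1
  0+1 = 1

0b11000111011000101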